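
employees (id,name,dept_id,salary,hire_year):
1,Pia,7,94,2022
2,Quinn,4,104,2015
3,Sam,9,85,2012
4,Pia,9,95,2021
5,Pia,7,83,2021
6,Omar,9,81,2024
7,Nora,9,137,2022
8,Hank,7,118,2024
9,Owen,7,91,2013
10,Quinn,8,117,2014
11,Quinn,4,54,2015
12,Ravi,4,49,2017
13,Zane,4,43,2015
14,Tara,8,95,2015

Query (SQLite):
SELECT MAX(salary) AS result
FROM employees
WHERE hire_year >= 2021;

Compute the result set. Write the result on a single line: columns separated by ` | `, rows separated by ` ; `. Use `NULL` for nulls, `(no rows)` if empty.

137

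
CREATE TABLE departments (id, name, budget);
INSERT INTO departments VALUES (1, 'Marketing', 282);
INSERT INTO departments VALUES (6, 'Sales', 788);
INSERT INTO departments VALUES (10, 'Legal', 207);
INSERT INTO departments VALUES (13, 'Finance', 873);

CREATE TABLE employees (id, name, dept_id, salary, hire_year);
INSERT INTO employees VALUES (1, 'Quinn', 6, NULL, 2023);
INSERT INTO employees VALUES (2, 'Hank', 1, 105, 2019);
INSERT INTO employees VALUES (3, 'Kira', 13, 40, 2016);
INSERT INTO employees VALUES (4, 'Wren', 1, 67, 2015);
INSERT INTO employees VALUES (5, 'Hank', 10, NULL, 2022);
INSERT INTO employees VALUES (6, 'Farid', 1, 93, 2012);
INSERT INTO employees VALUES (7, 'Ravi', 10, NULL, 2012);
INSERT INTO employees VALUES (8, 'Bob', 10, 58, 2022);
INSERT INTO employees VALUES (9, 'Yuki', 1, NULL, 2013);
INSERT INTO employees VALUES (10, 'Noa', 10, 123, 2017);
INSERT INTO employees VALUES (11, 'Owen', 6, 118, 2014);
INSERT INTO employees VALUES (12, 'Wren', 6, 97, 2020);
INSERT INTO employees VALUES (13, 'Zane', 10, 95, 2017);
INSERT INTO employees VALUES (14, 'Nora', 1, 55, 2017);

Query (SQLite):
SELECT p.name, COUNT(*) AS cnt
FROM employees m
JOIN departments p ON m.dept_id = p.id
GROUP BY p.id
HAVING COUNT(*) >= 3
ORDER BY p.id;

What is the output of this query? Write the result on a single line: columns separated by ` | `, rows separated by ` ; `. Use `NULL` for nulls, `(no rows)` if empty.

Join each employees row to its departments via dept_id.
Group joined rows by departments.id; compute COUNT(*) per group.
HAVING: keep groups with count ≥ 3.
  1: ids {2, 4, 6, 9, 14} → COUNT(*)=5
  6: ids {1, 11, 12} → COUNT(*)=3
  10: ids {5, 7, 8, 10, 13} → COUNT(*)=5
  13: ids {3} → COUNT(*)=1

Marketing | 5 ; Sales | 3 ; Legal | 5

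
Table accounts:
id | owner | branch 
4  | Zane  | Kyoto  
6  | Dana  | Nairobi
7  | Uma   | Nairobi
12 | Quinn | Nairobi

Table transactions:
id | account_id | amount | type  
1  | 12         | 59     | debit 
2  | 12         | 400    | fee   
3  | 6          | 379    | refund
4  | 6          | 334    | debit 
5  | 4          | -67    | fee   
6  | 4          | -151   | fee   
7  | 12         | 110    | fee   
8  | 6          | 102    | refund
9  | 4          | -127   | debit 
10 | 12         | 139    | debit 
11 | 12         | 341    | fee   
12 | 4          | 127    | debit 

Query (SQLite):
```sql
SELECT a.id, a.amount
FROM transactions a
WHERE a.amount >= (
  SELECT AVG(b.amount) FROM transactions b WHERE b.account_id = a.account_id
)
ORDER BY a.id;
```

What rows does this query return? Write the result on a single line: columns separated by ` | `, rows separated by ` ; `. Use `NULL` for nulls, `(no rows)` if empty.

2 | 400 ; 3 | 379 ; 4 | 334 ; 11 | 341 ; 12 | 127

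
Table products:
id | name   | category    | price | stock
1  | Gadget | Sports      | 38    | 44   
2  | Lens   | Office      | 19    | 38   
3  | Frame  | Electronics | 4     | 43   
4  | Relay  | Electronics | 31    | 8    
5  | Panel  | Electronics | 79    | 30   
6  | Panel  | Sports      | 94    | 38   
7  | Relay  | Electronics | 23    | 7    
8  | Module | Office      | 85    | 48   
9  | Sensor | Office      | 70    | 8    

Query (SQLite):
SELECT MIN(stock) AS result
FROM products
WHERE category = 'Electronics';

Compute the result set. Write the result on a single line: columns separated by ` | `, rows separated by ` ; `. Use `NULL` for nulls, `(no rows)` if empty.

7

Rows where category='Electronics' → stock values: [43, 8, 30, 7].
MIN of non-NULL values = 7.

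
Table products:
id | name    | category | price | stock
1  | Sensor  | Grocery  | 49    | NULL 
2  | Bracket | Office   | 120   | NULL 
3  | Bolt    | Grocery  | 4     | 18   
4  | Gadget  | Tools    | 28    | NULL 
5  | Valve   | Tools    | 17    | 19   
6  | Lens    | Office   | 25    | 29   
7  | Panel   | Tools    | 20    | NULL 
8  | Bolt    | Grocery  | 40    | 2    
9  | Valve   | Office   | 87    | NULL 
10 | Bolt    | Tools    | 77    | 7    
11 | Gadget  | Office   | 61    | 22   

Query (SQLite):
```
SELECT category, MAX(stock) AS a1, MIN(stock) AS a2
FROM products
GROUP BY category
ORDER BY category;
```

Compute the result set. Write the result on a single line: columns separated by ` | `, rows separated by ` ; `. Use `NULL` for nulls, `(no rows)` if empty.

Group products by category.
Per group compute: MAX(stock), MIN(stock).
  Grocery: ids {1, 3, 8} → MAX(stock)=18, MIN(stock)=2
  Office: ids {2, 6, 9, 11} → MAX(stock)=29, MIN(stock)=22
  Tools: ids {4, 5, 7, 10} → MAX(stock)=19, MIN(stock)=7

Grocery | 18 | 2 ; Office | 29 | 22 ; Tools | 19 | 7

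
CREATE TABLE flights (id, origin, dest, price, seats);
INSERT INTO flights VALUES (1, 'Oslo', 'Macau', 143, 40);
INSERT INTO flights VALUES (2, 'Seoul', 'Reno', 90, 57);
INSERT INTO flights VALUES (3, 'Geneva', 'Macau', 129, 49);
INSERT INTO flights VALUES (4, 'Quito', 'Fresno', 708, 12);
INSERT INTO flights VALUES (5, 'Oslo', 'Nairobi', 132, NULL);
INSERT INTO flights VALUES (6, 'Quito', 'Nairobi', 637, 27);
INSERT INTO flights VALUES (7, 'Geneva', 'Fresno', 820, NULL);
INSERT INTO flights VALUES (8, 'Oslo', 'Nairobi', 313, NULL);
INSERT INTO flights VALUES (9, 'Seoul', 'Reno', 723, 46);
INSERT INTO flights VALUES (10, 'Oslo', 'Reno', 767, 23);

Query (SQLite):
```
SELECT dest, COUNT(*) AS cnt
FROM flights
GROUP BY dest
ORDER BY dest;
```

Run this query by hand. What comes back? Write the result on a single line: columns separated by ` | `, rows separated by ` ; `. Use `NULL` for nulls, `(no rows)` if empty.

Partition flights by dest; compute COUNT(*) within each group.
  Fresno: ids {4, 7} → COUNT(*)=2
  Macau: ids {1, 3} → COUNT(*)=2
  Nairobi: ids {5, 6, 8} → COUNT(*)=3
  Reno: ids {2, 9, 10} → COUNT(*)=3

Fresno | 2 ; Macau | 2 ; Nairobi | 3 ; Reno | 3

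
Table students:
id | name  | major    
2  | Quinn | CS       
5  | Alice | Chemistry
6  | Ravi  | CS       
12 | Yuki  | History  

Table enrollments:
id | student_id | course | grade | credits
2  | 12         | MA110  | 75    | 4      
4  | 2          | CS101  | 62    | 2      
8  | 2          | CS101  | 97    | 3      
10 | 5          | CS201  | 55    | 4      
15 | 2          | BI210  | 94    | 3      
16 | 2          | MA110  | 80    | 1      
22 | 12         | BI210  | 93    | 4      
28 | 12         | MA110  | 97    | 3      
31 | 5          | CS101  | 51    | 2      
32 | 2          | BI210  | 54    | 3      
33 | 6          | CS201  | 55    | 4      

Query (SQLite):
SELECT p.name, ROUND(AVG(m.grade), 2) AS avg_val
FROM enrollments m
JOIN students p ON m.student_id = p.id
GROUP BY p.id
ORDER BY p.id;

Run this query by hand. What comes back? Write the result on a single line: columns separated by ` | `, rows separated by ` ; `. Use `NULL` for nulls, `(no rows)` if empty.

Quinn | 77.4 ; Alice | 53 ; Ravi | 55 ; Yuki | 88.33

Join each enrollments row to its students via student_id.
Group joined rows by students.id; compute ROUND(AVG(m.grade), 2) per group.
  2: ids {4, 8, 15, 16, 32} → ROUND(AVG(m.grade), 2)=77.4
  5: ids {10, 31} → ROUND(AVG(m.grade), 2)=53
  6: ids {33} → ROUND(AVG(m.grade), 2)=55
  12: ids {2, 22, 28} → ROUND(AVG(m.grade), 2)=88.33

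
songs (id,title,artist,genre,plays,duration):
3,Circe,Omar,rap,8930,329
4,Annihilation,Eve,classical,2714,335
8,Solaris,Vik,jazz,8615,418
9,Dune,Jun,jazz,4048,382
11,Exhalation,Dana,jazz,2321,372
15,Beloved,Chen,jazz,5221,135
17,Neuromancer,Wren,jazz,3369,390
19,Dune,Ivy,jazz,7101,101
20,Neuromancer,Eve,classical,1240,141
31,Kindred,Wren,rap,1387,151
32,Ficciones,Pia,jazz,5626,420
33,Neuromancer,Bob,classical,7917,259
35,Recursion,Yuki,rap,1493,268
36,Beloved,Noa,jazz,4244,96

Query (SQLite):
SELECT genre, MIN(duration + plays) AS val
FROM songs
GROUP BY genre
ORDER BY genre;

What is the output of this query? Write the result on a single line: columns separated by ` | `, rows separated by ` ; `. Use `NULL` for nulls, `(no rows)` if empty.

For each row compute duration + plays.
Group by genre; take MIN of the expression per group.
  classical: ids {4, 20, 33} → MIN(duration + plays)=1381
  jazz: ids {8, 9, 11, 15, 17, 19, 32, 36} → MIN(duration + plays)=2693
  rap: ids {3, 31, 35} → MIN(duration + plays)=1538

classical | 1381 ; jazz | 2693 ; rap | 1538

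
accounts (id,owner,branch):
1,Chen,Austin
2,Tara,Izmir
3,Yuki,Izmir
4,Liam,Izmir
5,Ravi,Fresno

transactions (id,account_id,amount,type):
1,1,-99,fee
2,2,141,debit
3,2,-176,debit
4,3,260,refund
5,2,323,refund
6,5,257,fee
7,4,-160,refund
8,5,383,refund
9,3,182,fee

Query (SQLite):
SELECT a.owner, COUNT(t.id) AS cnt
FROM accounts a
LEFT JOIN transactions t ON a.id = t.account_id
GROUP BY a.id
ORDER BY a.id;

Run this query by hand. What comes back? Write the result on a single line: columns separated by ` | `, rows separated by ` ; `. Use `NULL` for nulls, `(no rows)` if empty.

Chen | 1 ; Tara | 3 ; Yuki | 2 ; Liam | 1 ; Ravi | 2

LEFT JOIN keeps every accounts row; unmatched ones get NULL for transactions columns.
Group by accounts.id and compute COUNT(t.id). COUNT(col) of an all-NULL group is 0.
  1: ids {1} → COUNT(t.id)=1
  2: ids {2, 3, 5} → COUNT(t.id)=3
  3: ids {4, 9} → COUNT(t.id)=2
  4: ids {7} → COUNT(t.id)=1
  5: ids {6, 8} → COUNT(t.id)=2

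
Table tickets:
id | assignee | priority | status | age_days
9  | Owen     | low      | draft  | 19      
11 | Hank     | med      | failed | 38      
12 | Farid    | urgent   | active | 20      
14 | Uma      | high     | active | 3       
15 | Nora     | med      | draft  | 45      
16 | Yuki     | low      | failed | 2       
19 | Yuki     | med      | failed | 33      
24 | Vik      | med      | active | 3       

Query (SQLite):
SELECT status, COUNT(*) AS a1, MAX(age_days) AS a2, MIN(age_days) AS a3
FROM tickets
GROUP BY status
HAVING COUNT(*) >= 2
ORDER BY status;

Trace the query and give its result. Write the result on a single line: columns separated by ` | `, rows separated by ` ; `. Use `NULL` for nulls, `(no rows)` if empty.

active | 3 | 20 | 3 ; draft | 2 | 45 | 19 ; failed | 3 | 38 | 2

Group tickets by status.
Per group compute: COUNT(*), MAX(age_days), MIN(age_days).
HAVING: drop groups with fewer than 2 rows.
  active: ids {12, 14, 24} → COUNT(*)=3, MAX(age_days)=20, MIN(age_days)=3
  draft: ids {9, 15} → COUNT(*)=2, MAX(age_days)=45, MIN(age_days)=19
  failed: ids {11, 16, 19} → COUNT(*)=3, MAX(age_days)=38, MIN(age_days)=2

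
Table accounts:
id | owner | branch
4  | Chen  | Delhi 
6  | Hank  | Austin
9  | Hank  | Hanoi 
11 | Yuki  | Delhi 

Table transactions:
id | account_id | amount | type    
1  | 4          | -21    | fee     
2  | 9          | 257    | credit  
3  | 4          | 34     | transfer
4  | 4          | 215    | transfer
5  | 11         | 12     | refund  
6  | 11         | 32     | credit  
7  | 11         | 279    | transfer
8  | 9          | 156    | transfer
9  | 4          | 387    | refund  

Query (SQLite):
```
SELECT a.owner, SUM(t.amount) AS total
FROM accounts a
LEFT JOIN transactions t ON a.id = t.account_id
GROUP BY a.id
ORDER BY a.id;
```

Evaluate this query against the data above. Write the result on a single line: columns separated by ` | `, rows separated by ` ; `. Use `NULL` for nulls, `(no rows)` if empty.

LEFT JOIN keeps every accounts row; unmatched ones get NULL for transactions columns.
Group by accounts.id and compute SUM(t.amount). SUM over an all-NULL group is NULL.
  4: ids {1, 3, 4, 9} → SUM(t.amount)=615
  6: ids {—} → SUM(t.amount)=NULL
  9: ids {2, 8} → SUM(t.amount)=413
  11: ids {5, 6, 7} → SUM(t.amount)=323

Chen | 615 ; Hank | NULL ; Hank | 413 ; Yuki | 323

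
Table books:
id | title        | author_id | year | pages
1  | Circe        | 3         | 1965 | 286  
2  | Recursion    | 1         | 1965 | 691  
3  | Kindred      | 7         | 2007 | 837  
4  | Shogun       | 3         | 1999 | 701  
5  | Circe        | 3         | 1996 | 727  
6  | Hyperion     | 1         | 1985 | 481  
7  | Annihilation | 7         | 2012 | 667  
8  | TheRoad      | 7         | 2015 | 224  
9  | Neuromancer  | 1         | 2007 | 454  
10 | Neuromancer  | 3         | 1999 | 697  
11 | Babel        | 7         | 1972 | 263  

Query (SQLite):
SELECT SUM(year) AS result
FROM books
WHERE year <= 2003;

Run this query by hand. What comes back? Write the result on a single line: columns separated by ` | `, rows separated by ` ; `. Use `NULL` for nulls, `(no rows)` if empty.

13881

Rows where year <= 2003 → year values: [1965, 1965, 1999, 1996, 1985, 1999, 1972].
SUM of non-NULL values = 13881.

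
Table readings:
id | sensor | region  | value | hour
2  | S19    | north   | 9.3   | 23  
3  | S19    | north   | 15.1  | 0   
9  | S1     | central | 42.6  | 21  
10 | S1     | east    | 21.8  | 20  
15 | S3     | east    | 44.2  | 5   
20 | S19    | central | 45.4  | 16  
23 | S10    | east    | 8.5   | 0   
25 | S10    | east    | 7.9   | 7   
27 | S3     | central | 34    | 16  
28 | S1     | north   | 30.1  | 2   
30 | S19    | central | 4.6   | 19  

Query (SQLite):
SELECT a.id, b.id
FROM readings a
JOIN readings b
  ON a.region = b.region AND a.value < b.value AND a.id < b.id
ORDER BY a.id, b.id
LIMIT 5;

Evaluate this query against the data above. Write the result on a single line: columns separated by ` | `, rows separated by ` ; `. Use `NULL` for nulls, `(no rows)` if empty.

Pairs (a,b) with same region, a.value < b.value, a.id < b.id.
region groups: central:{9,20,27,30} east:{10,15,23,25} north:{2,3,28}
Ordered by (a.id, b.id); first 5.

2 | 3 ; 2 | 28 ; 3 | 28 ; 9 | 20 ; 10 | 15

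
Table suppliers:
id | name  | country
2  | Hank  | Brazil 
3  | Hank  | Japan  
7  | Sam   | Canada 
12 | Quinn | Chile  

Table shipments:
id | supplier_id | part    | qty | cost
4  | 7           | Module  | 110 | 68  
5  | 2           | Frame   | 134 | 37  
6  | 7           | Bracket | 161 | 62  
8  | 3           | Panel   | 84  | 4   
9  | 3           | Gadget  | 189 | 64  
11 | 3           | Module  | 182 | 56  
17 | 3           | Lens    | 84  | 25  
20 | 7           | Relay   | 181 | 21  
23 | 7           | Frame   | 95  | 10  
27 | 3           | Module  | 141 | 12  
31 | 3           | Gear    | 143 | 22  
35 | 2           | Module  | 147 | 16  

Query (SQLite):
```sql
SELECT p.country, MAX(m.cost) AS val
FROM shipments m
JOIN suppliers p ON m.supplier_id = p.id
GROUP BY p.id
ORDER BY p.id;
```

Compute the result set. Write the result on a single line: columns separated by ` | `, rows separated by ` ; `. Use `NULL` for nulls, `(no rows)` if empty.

Brazil | 37 ; Japan | 64 ; Canada | 68

Join each shipments row to its suppliers via supplier_id.
Group joined rows by suppliers.id; compute MAX(m.cost) per group.
  2: ids {5, 35} → MAX(m.cost)=37
  3: ids {8, 9, 11, 17, 27, 31} → MAX(m.cost)=64
  7: ids {4, 6, 20, 23} → MAX(m.cost)=68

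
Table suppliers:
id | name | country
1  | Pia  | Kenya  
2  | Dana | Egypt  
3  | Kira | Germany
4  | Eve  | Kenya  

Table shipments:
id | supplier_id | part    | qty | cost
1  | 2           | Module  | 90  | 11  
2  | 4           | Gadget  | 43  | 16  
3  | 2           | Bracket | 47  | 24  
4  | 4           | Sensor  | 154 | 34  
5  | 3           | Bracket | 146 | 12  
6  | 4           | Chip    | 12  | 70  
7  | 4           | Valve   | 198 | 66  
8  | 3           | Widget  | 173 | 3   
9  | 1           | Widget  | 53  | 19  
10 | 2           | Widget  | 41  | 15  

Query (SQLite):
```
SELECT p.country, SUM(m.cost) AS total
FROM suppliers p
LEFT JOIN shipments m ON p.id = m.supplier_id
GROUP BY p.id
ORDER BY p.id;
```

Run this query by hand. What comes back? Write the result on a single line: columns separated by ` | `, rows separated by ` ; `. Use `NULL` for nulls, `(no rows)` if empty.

LEFT JOIN keeps every suppliers row; unmatched ones get NULL for shipments columns.
Group by suppliers.id and compute SUM(m.cost). SUM over an all-NULL group is NULL.
  1: ids {9} → SUM(m.cost)=19
  2: ids {1, 3, 10} → SUM(m.cost)=50
  3: ids {5, 8} → SUM(m.cost)=15
  4: ids {2, 4, 6, 7} → SUM(m.cost)=186

Kenya | 19 ; Egypt | 50 ; Germany | 15 ; Kenya | 186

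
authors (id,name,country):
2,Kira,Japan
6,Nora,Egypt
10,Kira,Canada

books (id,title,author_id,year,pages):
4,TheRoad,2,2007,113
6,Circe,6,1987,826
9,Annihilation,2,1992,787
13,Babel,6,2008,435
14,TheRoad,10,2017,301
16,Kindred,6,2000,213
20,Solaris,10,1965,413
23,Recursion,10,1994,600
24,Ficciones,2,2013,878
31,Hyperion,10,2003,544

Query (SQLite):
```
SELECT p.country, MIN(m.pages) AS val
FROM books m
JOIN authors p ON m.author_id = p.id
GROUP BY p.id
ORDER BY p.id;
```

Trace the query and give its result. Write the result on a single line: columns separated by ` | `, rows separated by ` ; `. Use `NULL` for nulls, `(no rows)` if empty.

Japan | 113 ; Egypt | 213 ; Canada | 301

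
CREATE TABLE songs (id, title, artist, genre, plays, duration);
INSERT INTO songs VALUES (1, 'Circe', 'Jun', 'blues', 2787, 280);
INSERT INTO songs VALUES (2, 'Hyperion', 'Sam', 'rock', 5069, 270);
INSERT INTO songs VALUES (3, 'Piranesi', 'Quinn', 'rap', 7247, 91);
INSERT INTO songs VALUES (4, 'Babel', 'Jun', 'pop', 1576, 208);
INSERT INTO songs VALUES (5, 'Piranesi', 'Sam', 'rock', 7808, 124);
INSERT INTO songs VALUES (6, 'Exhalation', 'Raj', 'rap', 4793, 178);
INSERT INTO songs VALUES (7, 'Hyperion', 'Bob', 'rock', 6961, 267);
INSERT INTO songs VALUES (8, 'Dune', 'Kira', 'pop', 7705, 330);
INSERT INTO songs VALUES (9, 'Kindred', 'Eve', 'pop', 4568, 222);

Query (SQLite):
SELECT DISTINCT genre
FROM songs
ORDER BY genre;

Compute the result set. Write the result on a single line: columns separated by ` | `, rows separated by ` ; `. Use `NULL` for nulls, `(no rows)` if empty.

blues ; pop ; rap ; rock

Collect distinct genre values from songs.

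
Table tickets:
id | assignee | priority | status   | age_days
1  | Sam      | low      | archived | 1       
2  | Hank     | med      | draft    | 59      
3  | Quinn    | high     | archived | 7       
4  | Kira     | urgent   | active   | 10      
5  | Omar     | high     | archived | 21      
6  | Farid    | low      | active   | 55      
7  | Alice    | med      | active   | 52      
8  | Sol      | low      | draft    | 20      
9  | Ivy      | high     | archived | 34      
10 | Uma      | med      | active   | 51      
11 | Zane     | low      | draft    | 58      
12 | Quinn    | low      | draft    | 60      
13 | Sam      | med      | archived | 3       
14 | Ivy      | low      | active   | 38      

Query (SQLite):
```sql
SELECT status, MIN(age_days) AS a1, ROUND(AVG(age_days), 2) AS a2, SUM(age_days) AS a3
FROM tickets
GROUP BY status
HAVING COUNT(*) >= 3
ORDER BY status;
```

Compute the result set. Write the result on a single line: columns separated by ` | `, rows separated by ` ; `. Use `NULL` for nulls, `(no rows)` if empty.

Group tickets by status.
Per group compute: MIN(age_days), ROUND(AVG(age_days), 2), SUM(age_days).
HAVING: drop groups with fewer than 3 rows.
  active: ids {4, 6, 7, 10, 14} → MIN(age_days)=10, ROUND(AVG(age_days), 2)=41.2, SUM(age_days)=206
  archived: ids {1, 3, 5, 9, 13} → MIN(age_days)=1, ROUND(AVG(age_days), 2)=13.2, SUM(age_days)=66
  draft: ids {2, 8, 11, 12} → MIN(age_days)=20, ROUND(AVG(age_days), 2)=49.25, SUM(age_days)=197

active | 10 | 41.2 | 206 ; archived | 1 | 13.2 | 66 ; draft | 20 | 49.25 | 197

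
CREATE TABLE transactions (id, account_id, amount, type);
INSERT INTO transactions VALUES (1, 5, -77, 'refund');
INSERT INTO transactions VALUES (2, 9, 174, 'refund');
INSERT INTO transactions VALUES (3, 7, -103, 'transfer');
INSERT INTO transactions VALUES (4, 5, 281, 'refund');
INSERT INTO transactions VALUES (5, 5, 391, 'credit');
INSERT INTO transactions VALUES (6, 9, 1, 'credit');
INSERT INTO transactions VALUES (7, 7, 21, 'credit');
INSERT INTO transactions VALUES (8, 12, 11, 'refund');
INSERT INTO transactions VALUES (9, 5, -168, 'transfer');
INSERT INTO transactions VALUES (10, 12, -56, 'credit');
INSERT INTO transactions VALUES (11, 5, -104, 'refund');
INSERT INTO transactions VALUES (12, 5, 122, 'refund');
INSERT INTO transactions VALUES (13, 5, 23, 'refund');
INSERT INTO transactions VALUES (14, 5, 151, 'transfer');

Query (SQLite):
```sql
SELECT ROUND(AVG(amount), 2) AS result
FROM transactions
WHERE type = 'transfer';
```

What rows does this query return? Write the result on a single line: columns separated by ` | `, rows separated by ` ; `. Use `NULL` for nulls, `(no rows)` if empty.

-40

Rows where type='transfer' → amount values: [-103, -168, 151].
AVG = -120 / 3 (rounded to 2 dp).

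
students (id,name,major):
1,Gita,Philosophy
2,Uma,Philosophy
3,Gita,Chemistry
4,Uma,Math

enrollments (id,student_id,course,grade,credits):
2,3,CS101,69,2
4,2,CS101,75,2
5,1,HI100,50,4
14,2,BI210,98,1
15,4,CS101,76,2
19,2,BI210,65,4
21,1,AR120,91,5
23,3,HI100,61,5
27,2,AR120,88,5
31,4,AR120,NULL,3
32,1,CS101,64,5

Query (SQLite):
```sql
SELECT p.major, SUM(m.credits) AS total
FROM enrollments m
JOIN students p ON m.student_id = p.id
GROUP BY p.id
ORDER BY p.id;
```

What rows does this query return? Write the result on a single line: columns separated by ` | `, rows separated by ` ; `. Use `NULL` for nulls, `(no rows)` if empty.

Philosophy | 14 ; Philosophy | 12 ; Chemistry | 7 ; Math | 5

Join each enrollments row to its students via student_id.
Group joined rows by students.id; compute SUM(m.credits) per group.
  1: ids {5, 21, 32} → SUM(m.credits)=14
  2: ids {4, 14, 19, 27} → SUM(m.credits)=12
  3: ids {2, 23} → SUM(m.credits)=7
  4: ids {15, 31} → SUM(m.credits)=5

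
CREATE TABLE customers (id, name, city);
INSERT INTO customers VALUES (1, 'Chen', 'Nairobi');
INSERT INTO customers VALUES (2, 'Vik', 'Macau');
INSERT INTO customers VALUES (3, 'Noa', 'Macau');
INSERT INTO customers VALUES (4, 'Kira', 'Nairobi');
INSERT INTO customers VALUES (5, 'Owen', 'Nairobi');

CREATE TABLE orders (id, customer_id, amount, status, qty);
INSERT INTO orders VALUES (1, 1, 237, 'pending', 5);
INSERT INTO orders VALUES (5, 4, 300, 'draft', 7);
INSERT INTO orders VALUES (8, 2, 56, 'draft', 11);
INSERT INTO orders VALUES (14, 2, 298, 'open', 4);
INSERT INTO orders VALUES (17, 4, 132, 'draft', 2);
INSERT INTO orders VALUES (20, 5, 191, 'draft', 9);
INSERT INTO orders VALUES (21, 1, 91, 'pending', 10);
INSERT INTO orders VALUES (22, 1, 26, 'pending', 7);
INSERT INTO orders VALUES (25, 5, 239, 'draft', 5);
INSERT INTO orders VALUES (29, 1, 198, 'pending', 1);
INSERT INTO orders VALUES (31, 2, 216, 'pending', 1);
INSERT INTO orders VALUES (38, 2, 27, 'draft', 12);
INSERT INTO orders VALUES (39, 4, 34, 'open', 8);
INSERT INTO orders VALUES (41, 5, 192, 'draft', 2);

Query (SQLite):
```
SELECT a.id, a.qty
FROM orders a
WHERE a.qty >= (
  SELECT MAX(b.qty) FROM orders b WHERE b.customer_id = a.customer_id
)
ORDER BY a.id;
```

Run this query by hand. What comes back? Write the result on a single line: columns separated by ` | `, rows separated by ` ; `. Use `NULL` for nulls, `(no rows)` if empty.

For each orders row a, compute MAX(qty) over rows sharing a.customer_id.
Keep row a if a.qty >= that per-group MAX.
  customer_id=1: MAX(qty) = 10
  customer_id=2: MAX(qty) = 12
  customer_id=4: MAX(qty) = 8
  customer_id=5: MAX(qty) = 9

20 | 9 ; 21 | 10 ; 38 | 12 ; 39 | 8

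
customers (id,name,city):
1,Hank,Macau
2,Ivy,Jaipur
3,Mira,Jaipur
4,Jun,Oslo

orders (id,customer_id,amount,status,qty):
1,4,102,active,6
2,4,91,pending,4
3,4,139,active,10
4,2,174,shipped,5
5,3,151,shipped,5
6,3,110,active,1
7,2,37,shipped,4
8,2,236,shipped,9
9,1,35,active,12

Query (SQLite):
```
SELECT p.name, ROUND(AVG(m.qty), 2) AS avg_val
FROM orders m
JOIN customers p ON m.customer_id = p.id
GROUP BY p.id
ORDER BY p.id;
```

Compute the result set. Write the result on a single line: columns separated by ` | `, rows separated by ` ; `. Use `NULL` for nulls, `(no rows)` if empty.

Hank | 12 ; Ivy | 6 ; Mira | 3 ; Jun | 6.67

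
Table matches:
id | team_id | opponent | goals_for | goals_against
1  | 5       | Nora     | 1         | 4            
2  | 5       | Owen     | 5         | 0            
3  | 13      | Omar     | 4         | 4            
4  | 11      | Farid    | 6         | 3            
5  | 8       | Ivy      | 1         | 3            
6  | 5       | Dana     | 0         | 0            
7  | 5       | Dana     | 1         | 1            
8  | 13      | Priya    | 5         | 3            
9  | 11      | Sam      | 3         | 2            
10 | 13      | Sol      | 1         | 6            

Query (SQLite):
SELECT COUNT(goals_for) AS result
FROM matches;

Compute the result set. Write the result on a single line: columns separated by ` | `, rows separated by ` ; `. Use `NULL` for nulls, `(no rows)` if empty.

All goals_for values: [1, 5, 4, 6, 1, 0, 1, 5, 3, 1].
COUNT(goals_for) counts non-NULL values → 10.

10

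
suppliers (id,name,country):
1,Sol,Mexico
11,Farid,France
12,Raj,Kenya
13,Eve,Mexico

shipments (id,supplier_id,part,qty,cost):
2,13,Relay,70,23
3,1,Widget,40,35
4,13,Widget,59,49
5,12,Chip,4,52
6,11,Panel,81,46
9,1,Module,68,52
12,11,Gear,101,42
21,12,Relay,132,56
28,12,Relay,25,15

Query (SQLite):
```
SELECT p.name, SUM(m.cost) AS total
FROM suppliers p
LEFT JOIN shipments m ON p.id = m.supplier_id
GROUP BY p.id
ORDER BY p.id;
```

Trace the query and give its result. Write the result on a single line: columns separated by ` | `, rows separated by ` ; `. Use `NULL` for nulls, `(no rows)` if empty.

Sol | 87 ; Farid | 88 ; Raj | 123 ; Eve | 72

LEFT JOIN keeps every suppliers row; unmatched ones get NULL for shipments columns.
Group by suppliers.id and compute SUM(m.cost). SUM over an all-NULL group is NULL.
  1: ids {3, 9} → SUM(m.cost)=87
  11: ids {6, 12} → SUM(m.cost)=88
  12: ids {5, 21, 28} → SUM(m.cost)=123
  13: ids {2, 4} → SUM(m.cost)=72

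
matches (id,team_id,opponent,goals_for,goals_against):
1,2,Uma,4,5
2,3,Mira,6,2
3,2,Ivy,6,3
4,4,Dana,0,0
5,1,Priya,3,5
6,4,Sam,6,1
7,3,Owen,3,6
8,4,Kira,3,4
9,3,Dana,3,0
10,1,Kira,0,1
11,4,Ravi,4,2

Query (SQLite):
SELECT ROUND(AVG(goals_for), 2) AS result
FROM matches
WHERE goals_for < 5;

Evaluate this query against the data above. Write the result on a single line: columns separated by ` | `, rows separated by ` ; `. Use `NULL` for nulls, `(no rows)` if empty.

2.5

Rows where goals_for < 5 → goals_for values: [4, 0, 3, 3, 3, 3, 0, 4].
AVG = 20 / 8 (rounded to 2 dp).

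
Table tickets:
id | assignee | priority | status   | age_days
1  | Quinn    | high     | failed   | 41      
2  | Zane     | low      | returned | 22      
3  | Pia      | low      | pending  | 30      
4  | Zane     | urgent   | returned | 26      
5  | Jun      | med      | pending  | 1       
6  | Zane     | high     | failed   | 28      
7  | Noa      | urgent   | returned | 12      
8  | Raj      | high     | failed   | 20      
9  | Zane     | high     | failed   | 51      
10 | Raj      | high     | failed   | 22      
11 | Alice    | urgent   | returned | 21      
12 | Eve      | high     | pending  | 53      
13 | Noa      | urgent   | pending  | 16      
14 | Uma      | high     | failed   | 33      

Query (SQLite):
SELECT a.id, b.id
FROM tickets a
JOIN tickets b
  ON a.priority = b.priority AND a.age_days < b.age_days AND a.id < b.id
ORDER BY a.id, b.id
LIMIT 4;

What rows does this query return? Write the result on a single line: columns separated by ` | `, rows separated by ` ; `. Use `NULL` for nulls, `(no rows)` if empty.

1 | 9 ; 1 | 12 ; 2 | 3 ; 6 | 9

Pairs (a,b) with same priority, a.age_days < b.age_days, a.id < b.id.
priority groups: high:{1,6,8,9,10,12,14} low:{2,3} med:{5} urgent:{4,7,11,13}
Ordered by (a.id, b.id); first 4.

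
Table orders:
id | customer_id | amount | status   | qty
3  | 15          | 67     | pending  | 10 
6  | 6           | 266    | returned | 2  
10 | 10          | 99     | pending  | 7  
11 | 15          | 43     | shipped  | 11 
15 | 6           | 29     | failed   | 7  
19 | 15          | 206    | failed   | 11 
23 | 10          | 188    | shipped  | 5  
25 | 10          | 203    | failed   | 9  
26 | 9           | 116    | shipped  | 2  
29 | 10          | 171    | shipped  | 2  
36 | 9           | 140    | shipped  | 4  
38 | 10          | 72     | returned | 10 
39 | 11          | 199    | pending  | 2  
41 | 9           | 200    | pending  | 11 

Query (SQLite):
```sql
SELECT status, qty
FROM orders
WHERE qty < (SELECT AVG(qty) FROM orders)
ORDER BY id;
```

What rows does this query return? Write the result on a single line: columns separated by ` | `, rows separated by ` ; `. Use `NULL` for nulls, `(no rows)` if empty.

Scalar subquery: AVG(qty) over all orders rows = 6.642857 (≈; comparison uses full precision).
Keep rows where qty < that value.

returned | 2 ; shipped | 5 ; shipped | 2 ; shipped | 2 ; shipped | 4 ; pending | 2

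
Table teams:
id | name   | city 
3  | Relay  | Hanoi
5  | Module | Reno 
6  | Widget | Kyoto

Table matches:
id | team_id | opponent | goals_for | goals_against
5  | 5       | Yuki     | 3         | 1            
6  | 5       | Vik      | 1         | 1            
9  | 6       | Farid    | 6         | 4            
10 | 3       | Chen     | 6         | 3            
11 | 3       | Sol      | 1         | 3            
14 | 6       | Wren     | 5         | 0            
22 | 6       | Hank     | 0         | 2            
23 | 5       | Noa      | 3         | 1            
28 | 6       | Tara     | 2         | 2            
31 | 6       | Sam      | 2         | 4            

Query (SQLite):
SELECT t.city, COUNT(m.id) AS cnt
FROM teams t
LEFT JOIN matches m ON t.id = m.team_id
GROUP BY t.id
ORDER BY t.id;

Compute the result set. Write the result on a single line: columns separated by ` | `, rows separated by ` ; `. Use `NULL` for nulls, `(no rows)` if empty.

LEFT JOIN keeps every teams row; unmatched ones get NULL for matches columns.
Group by teams.id and compute COUNT(m.id). COUNT(col) of an all-NULL group is 0.
  3: ids {10, 11} → COUNT(m.id)=2
  5: ids {5, 6, 23} → COUNT(m.id)=3
  6: ids {9, 14, 22, 28, 31} → COUNT(m.id)=5

Hanoi | 2 ; Reno | 3 ; Kyoto | 5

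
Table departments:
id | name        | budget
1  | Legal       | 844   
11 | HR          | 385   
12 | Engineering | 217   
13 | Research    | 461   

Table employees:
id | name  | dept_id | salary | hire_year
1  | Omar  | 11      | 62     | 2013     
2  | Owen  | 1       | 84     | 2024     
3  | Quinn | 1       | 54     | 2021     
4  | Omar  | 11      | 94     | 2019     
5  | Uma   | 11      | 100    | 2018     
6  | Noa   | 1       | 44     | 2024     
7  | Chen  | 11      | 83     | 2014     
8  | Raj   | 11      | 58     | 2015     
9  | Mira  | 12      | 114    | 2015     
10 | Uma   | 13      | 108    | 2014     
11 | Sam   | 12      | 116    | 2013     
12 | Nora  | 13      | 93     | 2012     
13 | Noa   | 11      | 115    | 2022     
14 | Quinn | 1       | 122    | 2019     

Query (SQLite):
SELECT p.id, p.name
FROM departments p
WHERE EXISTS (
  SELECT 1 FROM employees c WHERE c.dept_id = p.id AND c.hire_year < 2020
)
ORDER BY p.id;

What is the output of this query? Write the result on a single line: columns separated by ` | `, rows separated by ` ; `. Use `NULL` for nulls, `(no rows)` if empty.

For each departments row, check whether any employees with matching dept_id has hire_year < 2020.
Keep rows where that is true.

1 | Legal ; 11 | HR ; 12 | Engineering ; 13 | Research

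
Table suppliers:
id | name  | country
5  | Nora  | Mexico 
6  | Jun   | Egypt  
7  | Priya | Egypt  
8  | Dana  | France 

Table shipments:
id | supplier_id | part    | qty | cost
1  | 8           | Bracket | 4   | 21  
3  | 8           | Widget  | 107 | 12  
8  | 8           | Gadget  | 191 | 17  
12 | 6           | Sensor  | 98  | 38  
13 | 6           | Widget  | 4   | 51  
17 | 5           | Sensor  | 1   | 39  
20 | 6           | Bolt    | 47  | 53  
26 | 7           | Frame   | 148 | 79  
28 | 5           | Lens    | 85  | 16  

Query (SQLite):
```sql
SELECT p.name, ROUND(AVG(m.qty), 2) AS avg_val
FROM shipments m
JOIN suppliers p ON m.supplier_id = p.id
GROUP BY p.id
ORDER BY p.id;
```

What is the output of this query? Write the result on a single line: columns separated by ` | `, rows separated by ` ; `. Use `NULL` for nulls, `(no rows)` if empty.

Join each shipments row to its suppliers via supplier_id.
Group joined rows by suppliers.id; compute ROUND(AVG(m.qty), 2) per group.
  5: ids {17, 28} → ROUND(AVG(m.qty), 2)=43
  6: ids {12, 13, 20} → ROUND(AVG(m.qty), 2)=49.67
  7: ids {26} → ROUND(AVG(m.qty), 2)=148
  8: ids {1, 3, 8} → ROUND(AVG(m.qty), 2)=100.67

Nora | 43 ; Jun | 49.67 ; Priya | 148 ; Dana | 100.67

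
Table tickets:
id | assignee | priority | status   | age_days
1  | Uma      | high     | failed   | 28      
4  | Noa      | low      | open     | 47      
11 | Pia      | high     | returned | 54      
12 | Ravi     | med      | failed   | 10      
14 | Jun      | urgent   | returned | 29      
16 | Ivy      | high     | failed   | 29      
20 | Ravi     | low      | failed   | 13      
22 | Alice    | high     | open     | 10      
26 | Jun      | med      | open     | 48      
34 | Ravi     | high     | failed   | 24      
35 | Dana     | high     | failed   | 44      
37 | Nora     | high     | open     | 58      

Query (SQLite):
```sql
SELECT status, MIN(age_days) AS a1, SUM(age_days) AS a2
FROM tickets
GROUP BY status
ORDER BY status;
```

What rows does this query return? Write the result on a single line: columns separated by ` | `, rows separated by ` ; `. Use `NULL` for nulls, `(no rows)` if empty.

failed | 10 | 148 ; open | 10 | 163 ; returned | 29 | 83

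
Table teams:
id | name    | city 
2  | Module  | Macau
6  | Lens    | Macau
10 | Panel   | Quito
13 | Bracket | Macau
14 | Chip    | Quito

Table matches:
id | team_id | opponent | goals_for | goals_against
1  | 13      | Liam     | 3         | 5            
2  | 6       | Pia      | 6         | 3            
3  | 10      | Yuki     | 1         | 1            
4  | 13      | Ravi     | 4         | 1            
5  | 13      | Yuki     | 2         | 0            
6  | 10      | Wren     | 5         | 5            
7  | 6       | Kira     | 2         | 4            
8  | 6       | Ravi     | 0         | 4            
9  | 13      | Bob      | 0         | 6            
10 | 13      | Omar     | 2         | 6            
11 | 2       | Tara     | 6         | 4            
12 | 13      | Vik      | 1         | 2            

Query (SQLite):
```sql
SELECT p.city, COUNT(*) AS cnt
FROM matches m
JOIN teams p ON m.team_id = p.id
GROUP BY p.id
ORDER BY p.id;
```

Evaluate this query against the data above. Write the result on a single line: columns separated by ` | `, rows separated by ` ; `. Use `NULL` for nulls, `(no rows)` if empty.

Macau | 1 ; Macau | 3 ; Quito | 2 ; Macau | 6

Join each matches row to its teams via team_id.
Group joined rows by teams.id; compute COUNT(*) per group.
  2: ids {11} → COUNT(*)=1
  6: ids {2, 7, 8} → COUNT(*)=3
  10: ids {3, 6} → COUNT(*)=2
  13: ids {1, 4, 5, 9, 10, 12} → COUNT(*)=6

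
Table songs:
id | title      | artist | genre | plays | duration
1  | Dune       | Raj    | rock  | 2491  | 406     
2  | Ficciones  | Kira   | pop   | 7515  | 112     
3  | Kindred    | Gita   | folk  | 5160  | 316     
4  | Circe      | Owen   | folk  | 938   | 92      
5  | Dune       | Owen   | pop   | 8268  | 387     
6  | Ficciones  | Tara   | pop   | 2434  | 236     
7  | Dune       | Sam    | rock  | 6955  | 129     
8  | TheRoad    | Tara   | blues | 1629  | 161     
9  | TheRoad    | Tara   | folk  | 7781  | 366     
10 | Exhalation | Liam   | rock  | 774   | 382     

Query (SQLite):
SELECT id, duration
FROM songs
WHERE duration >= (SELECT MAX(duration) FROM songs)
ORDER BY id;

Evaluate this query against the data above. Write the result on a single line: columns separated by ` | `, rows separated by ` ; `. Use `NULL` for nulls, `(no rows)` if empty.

Scalar subquery: MAX(duration) over all songs rows = 406.
Keep rows where duration >= that value.

1 | 406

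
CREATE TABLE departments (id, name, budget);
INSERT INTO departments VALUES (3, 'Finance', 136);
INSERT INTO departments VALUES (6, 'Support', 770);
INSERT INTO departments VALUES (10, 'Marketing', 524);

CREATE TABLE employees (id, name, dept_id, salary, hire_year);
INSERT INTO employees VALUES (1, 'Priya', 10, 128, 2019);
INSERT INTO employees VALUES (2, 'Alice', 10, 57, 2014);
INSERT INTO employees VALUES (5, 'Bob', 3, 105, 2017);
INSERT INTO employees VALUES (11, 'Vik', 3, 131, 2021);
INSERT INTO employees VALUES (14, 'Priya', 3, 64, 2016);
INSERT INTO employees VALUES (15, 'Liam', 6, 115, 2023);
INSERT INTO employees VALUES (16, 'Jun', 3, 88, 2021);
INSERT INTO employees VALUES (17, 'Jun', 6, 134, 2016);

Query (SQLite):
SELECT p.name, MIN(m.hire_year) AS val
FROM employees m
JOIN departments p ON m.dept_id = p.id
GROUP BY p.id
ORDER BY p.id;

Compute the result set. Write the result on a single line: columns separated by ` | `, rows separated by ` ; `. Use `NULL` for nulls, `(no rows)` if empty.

Join each employees row to its departments via dept_id.
Group joined rows by departments.id; compute MIN(m.hire_year) per group.
  3: ids {5, 11, 14, 16} → MIN(m.hire_year)=2016
  6: ids {15, 17} → MIN(m.hire_year)=2016
  10: ids {1, 2} → MIN(m.hire_year)=2014

Finance | 2016 ; Support | 2016 ; Marketing | 2014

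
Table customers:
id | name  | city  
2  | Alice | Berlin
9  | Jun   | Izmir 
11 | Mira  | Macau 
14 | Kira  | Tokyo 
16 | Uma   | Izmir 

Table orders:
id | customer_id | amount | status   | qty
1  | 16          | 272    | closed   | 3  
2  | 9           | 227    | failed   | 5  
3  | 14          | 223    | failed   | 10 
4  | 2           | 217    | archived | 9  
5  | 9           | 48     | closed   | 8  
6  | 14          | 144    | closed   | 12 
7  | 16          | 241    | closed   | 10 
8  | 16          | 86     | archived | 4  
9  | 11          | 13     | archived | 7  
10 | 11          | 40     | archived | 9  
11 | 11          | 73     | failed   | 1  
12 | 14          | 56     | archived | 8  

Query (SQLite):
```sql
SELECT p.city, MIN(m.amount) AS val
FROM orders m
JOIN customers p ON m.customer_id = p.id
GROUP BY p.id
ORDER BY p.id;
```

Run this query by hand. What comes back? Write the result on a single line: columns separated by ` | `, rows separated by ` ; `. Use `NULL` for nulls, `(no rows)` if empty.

Berlin | 217 ; Izmir | 48 ; Macau | 13 ; Tokyo | 56 ; Izmir | 86

Join each orders row to its customers via customer_id.
Group joined rows by customers.id; compute MIN(m.amount) per group.
  2: ids {4} → MIN(m.amount)=217
  9: ids {2, 5} → MIN(m.amount)=48
  11: ids {9, 10, 11} → MIN(m.amount)=13
  14: ids {3, 6, 12} → MIN(m.amount)=56
  16: ids {1, 7, 8} → MIN(m.amount)=86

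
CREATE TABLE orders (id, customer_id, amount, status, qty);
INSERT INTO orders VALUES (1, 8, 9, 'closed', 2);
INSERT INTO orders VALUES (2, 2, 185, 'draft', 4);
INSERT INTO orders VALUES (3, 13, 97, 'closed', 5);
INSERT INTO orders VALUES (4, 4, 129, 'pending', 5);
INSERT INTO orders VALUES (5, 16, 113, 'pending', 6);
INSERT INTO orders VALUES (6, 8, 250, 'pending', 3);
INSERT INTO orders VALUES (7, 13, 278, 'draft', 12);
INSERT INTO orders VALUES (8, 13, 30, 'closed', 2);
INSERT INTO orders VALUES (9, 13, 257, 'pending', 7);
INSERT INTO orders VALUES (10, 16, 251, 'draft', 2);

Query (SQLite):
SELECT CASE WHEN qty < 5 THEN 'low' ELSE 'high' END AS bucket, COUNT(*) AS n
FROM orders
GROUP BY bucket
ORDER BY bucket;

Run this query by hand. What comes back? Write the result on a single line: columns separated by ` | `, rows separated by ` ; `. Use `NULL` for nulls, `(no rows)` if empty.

high | 5 ; low | 5

Bucket rows by qty < 5 → 'low' else 'high'; count each bucket.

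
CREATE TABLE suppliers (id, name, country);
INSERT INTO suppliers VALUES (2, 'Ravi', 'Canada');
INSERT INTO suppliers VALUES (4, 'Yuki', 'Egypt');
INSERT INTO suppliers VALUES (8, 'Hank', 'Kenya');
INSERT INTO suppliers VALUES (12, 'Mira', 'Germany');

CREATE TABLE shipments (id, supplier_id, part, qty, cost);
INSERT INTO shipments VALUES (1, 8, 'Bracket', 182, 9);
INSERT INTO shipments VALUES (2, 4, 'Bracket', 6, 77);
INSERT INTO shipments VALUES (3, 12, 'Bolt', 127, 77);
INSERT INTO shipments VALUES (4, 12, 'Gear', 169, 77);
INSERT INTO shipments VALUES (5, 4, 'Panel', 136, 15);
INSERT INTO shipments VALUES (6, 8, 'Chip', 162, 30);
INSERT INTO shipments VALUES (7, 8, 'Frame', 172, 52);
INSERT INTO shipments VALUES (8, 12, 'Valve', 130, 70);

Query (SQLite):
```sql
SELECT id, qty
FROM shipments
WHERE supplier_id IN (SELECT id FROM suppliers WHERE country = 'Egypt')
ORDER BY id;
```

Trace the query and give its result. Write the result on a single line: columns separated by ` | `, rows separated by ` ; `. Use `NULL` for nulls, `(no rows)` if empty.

Inner query: suppliers.id where country = 'Egypt'.
Outer: keep shipments rows whose supplier_id is in that set.
Inner query → {4}

2 | 6 ; 5 | 136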